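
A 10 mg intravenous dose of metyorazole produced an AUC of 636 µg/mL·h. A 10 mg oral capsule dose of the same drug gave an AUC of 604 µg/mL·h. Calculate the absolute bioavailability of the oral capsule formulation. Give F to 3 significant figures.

F = 0.950

F = (AUC_ev / D_ev) / (AUC_iv / D_iv)
  = (604/10) / (636/10)
  = 60.4 / 63.6 = 0.9497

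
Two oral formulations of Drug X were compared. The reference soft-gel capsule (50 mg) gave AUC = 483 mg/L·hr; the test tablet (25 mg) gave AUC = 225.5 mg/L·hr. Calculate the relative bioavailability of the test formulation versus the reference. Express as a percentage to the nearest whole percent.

F_rel = (AUC_test/D_test) / (AUC_ref/D_ref)
      = (225.5/25) / (483/50)
      = 9.02 / 9.66 = 0.9337 = 93.37%

F_rel = 93%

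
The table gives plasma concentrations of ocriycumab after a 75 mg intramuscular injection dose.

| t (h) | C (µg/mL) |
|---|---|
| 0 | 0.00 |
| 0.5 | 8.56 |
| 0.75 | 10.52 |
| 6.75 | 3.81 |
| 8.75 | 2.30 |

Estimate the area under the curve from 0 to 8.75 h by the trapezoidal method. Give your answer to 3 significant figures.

Trapezoidal AUC_0→8.75:
  [0→0.5]: (0.00+8.56)/2 × 0.5 = 2.14
  [0.5→0.75]: (8.56+10.52)/2 × 0.25 = 2.385
  [0.75→6.75]: (10.52+3.81)/2 × 6 = 42.99
  [6.75→8.75]: (3.81+2.30)/2 × 2 = 6.11
  Sum = 53.625 µg/mL·h

AUC = 53.6 µg/mL·h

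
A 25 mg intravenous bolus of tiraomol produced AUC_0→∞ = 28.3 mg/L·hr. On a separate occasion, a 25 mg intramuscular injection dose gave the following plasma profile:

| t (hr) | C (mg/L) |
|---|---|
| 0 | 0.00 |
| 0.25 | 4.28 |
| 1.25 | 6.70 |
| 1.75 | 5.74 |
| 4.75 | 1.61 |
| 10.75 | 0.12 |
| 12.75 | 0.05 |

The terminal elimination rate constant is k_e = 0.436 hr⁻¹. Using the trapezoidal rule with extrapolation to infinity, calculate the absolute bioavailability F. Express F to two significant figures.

F = 0.91

Trapezoidal AUC_0→12.75 (intramuscular injection):
  [0→0.25]: (0.00+4.28)/2 × 0.25 = 0.535
  [0.25→1.25]: (4.28+6.70)/2 × 1 = 5.49
  [1.25→1.75]: (6.70+5.74)/2 × 0.5 = 3.11
  [1.75→4.75]: (5.74+1.61)/2 × 3 = 11.025
  [4.75→10.75]: (1.61+0.12)/2 × 6 = 5.19
  [10.75→12.75]: (0.12+0.05)/2 × 2 = 0.17
  Sum = 25.52 mg/L·hr
Tail: C_last/k_e = 0.05/0.436 = 0.115
AUC_0→∞ (intramuscular injection) = 25.52 + 0.115 = 25.635 mg/L·hr
F = (AUC_ev/D_ev)/(AUC_iv/D_iv) = (25.635/25)/(28.3/25) = 1.0254/1.132 = 0.9058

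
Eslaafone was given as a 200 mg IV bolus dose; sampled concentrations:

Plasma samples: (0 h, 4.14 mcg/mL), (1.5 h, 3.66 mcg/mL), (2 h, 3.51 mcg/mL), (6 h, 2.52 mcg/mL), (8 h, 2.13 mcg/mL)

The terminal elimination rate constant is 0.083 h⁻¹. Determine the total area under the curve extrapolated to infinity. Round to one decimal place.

AUC = 50.0 mcg/mL·h

Trapezoidal AUC_0→8:
  [0→1.5]: (4.14+3.66)/2 × 1.5 = 5.85
  [1.5→2]: (3.66+3.51)/2 × 0.5 = 1.7925
  [2→6]: (3.51+2.52)/2 × 4 = 12.06
  [6→8]: (2.52+2.13)/2 × 2 = 4.65
  Sum = 24.3525 mcg/mL·h
Extrapolated tail: C_last / k_e = 2.13 / 0.083 = 25.663
AUC_0→∞ = 24.3525 + 25.663 = 50.0155 mcg/mL·h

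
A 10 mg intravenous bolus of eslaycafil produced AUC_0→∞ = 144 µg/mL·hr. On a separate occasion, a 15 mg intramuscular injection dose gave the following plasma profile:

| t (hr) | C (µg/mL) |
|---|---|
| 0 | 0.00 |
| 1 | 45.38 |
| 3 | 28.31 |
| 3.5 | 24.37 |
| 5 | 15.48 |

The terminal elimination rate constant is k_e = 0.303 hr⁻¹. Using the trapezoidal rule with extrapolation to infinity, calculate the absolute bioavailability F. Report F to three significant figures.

Trapezoidal AUC_0→5 (intramuscular injection):
  [0→1]: (0.00+45.38)/2 × 1 = 22.69
  [1→3]: (45.38+28.31)/2 × 2 = 73.69
  [3→3.5]: (28.31+24.37)/2 × 0.5 = 13.17
  [3.5→5]: (24.37+15.48)/2 × 1.5 = 29.8875
  Sum = 139.4375 µg/mL·hr
Tail: C_last/k_e = 15.48/0.303 = 51.089
AUC_0→∞ (intramuscular injection) = 139.4375 + 51.089 = 190.5265 µg/mL·hr
F = (AUC_ev/D_ev)/(AUC_iv/D_iv) = (190.5265/15)/(144/10) = 12.7018/14.4 = 0.8821

F = 0.882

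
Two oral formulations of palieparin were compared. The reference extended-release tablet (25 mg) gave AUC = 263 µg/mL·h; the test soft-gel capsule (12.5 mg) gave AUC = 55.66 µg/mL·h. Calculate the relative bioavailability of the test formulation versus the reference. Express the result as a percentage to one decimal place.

F_rel = (AUC_test/D_test) / (AUC_ref/D_ref)
      = (55.66/12.5) / (263/25)
      = 4.4528 / 10.52 = 0.4233 = 42.33%

F_rel = 42.3%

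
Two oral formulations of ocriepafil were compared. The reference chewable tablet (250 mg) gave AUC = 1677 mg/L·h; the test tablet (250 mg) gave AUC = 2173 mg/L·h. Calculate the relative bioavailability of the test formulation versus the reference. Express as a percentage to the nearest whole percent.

F_rel = (AUC_test/D_test) / (AUC_ref/D_ref)
      = (2173/250) / (1677/250)
      = 8.692 / 6.708 = 1.2958 = 129.58%

F_rel = 130%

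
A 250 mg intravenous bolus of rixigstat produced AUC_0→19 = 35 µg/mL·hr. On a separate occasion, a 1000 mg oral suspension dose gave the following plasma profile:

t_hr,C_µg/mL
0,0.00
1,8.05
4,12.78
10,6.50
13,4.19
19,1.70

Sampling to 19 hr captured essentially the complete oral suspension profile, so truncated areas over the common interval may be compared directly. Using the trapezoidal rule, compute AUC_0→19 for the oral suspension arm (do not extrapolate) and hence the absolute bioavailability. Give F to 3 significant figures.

F = 0.906

Trapezoidal AUC_0→19 (oral suspension):
  [0→1]: (0.00+8.05)/2 × 1 = 4.025
  [1→4]: (8.05+12.78)/2 × 3 = 31.245
  [4→10]: (12.78+6.50)/2 × 6 = 57.84
  [10→13]: (6.50+4.19)/2 × 3 = 16.035
  [13→19]: (4.19+1.70)/2 × 6 = 17.67
  Sum = 126.815 µg/mL·hr
F = (AUC_ev/D_ev)/(AUC_iv/D_iv) = (126.815/1000)/(35/250) = 0.126815/0.14 = 0.9058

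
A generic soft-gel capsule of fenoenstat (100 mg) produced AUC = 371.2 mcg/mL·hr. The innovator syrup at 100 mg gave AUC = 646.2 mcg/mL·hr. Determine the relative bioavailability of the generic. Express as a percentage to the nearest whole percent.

F_rel = 57%

F_rel = (AUC_test/D_test) / (AUC_ref/D_ref)
      = (371.2/100) / (646.2/100)
      = 3.712 / 6.462 = 0.5744 = 57.44%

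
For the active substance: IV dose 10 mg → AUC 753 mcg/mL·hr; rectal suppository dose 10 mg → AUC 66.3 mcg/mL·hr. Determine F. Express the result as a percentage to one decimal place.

F = 8.8%

F = (AUC_ev / D_ev) / (AUC_iv / D_iv)
  = (66.3/10) / (753/10)
  = 6.63 / 75.3 = 0.0880
  = 8.80%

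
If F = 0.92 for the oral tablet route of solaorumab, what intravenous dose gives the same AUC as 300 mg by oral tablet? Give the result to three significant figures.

Systemic exposure from an extravascular dose = F × D_ev, so the equivalent IV dose is F × D_ev.
D_iv = F × D_ev = 0.92 × 300 = 276 mg

D_iv = 276 mg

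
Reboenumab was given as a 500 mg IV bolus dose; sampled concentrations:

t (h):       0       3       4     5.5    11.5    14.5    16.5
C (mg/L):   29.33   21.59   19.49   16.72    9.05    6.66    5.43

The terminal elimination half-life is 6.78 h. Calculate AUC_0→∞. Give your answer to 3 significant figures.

AUC = 290 mg/L·h

Trapezoidal AUC_0→16.5:
  [0→3]: (29.33+21.59)/2 × 3 = 76.38
  [3→4]: (21.59+19.49)/2 × 1 = 20.54
  [4→5.5]: (19.49+16.72)/2 × 1.5 = 27.1575
  [5.5→11.5]: (16.72+9.05)/2 × 6 = 77.31
  [11.5→14.5]: (9.05+6.66)/2 × 3 = 23.565
  [14.5→16.5]: (6.66+5.43)/2 × 2 = 12.09
  Sum = 237.0425 mg/L·h
k_e = ln2 / t½ = 0.693147 / 6.78 = 0.1022 h^-1
Extrapolated tail: C_last / k_e = 5.43 / 0.1022 = 53.131
AUC_0→∞ = 237.0425 + 53.131 = 290.1735 mg/L·h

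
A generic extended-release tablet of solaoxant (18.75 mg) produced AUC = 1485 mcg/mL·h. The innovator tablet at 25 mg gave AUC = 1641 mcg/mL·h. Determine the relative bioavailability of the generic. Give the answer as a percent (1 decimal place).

F_rel = 120.7%

F_rel = (AUC_test/D_test) / (AUC_ref/D_ref)
      = (1485/18.75) / (1641/25)
      = 79.2 / 65.64 = 1.2066 = 120.66%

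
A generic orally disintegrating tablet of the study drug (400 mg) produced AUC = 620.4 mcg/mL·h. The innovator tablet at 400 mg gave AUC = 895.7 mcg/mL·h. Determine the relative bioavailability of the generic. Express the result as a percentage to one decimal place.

F_rel = (AUC_test/D_test) / (AUC_ref/D_ref)
      = (620.4/400) / (895.7/400)
      = 1.551 / 2.23925 = 0.6926 = 69.26%

F_rel = 69.3%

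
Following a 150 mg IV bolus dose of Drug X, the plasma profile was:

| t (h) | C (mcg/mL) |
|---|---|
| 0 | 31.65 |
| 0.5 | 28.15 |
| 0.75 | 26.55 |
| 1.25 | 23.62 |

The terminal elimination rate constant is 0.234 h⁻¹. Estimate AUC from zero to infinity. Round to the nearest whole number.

AUC = 135 mcg/mL·h

Trapezoidal AUC_0→1.25:
  [0→0.5]: (31.65+28.15)/2 × 0.5 = 14.95
  [0.5→0.75]: (28.15+26.55)/2 × 0.25 = 6.8375
  [0.75→1.25]: (26.55+23.62)/2 × 0.5 = 12.5425
  Sum = 34.33 mcg/mL·h
Extrapolated tail: C_last / k_e = 23.62 / 0.234 = 100.940
AUC_0→∞ = 34.33 + 100.940 = 135.27 mcg/mL·h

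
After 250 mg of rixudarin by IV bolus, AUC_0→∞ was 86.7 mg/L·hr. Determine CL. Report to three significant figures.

CL = 2.88 L/hr

CL = Dose_iv / AUC_0→∞
   = 250 / 86.7 = 2.88351 L/hr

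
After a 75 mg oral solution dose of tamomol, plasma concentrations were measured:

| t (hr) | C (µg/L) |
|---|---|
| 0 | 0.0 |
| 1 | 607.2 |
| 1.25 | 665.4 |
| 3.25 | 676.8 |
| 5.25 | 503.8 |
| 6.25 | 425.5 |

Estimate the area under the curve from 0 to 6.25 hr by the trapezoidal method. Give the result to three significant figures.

Trapezoidal AUC_0→6.25:
  [0→1]: (0.0+607.2)/2 × 1 = 303.6
  [1→1.25]: (607.2+665.4)/2 × 0.25 = 159.075
  [1.25→3.25]: (665.4+676.8)/2 × 2 = 1342.2
  [3.25→5.25]: (676.8+503.8)/2 × 2 = 1180.6
  [5.25→6.25]: (503.8+425.5)/2 × 1 = 464.65
  Sum = 3450.125 µg/L·hr

AUC = 3450 µg/L·hr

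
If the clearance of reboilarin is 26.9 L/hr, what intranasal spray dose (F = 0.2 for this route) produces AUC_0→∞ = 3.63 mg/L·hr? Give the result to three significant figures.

Dose = CL × AUC_0→∞ / F
     = 26.9 × 3.63 / 0.2 = 488.235 mg

Dose = 488 mg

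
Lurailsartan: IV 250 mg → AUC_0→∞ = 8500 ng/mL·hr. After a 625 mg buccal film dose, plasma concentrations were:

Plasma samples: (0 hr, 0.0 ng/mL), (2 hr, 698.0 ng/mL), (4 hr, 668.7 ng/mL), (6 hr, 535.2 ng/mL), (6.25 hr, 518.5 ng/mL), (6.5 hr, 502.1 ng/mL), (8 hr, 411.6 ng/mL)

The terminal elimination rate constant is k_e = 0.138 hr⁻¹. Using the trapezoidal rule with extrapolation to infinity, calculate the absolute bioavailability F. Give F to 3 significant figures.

F = 0.339

Trapezoidal AUC_0→8 (buccal film):
  [0→2]: (0.0+698.0)/2 × 2 = 698.0
  [2→4]: (698.0+668.7)/2 × 2 = 1366.7
  [4→6]: (668.7+535.2)/2 × 2 = 1203.9
  [6→6.25]: (535.2+518.5)/2 × 0.25 = 131.7125
  [6.25→6.5]: (518.5+502.1)/2 × 0.25 = 127.575
  [6.5→8]: (502.1+411.6)/2 × 1.5 = 685.275
  Sum = 4213.1625 ng/mL·hr
Tail: C_last/k_e = 411.6/0.138 = 2982.609
AUC_0→∞ (buccal film) = 4213.1625 + 2982.609 = 7195.7715 ng/mL·hr
F = (AUC_ev/D_ev)/(AUC_iv/D_iv) = (7195.7715/625)/(8500/250) = 11.5132/34 = 0.3386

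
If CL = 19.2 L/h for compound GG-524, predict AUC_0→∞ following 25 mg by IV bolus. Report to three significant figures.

AUC_0→∞ = Dose_iv / CL
        = 25 / 19.2 = 1.30208 mg/L·h

AUC = 1.30 mg/L·h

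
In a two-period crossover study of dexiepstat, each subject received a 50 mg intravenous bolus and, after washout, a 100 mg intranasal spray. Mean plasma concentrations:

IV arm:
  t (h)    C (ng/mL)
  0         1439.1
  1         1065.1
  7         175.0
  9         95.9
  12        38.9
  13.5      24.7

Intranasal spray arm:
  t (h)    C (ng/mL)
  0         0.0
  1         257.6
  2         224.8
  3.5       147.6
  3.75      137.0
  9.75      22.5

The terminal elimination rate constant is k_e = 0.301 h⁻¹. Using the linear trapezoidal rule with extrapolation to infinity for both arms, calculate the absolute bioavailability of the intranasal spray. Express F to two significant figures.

F = 0.11

Trapezoidal AUC_0→13.5 (IV):
  [0→1]: (1439.1+1065.1)/2 × 1 = 1252.1
  [1→7]: (1065.1+175.0)/2 × 6 = 3720.3
  [7→9]: (175.0+95.9)/2 × 2 = 270.9
  [9→12]: (95.9+38.9)/2 × 3 = 202.2
  [12→13.5]: (38.9+24.7)/2 × 1.5 = 47.7
  Sum = 5493.2 ng/mL·h
IV tail: 24.7/0.301 = 82.060; AUC_iv,0→∞ = 5493.2 + 82.060 = 5575.26 ng/mL·h
Trapezoidal AUC_0→9.75 (intranasal spray):
  [0→1]: (0.0+257.6)/2 × 1 = 128.8
  [1→2]: (257.6+224.8)/2 × 1 = 241.2
  [2→3.5]: (224.8+147.6)/2 × 1.5 = 279.3
  [3.5→3.75]: (147.6+137.0)/2 × 0.25 = 35.575
  [3.75→9.75]: (137.0+22.5)/2 × 6 = 478.5
  Sum = 1163.375 ng/mL·h
intranasal spray tail: 22.5/0.301 = 74.751; AUC_ev,0→∞ = 1163.375 + 74.751 = 1238.126 ng/mL·h
F = (AUC_ev/D_ev)/(AUC_iv/D_iv) = (1238.126/100)/(5575.26/50) = 12.38126/111.5052 = 0.1110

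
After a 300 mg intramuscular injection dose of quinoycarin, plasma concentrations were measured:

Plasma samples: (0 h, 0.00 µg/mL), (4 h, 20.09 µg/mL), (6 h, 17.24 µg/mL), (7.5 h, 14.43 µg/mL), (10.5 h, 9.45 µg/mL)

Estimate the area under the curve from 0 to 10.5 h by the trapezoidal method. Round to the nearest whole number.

Trapezoidal AUC_0→10.5:
  [0→4]: (0.00+20.09)/2 × 4 = 40.18
  [4→6]: (20.09+17.24)/2 × 2 = 37.33
  [6→7.5]: (17.24+14.43)/2 × 1.5 = 23.7525
  [7.5→10.5]: (14.43+9.45)/2 × 3 = 35.82
  Sum = 137.0825 µg/mL·h

AUC = 137 µg/mL·h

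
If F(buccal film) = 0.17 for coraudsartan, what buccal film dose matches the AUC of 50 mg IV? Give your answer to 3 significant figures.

D_buccal = 294 mg

For equal systemic exposure: F × D_ev = D_iv
D_ev = D_iv / F = 50 / 0.17 = 294.118 mg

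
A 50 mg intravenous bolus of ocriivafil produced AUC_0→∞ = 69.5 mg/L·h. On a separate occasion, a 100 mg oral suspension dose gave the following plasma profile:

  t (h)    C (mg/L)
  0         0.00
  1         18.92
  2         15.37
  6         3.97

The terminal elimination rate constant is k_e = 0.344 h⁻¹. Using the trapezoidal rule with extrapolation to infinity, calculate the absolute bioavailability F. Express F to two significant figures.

Trapezoidal AUC_0→6 (oral suspension):
  [0→1]: (0.00+18.92)/2 × 1 = 9.46
  [1→2]: (18.92+15.37)/2 × 1 = 17.145
  [2→6]: (15.37+3.97)/2 × 4 = 38.68
  Sum = 65.285 mg/L·h
Tail: C_last/k_e = 3.97/0.344 = 11.541
AUC_0→∞ (oral suspension) = 65.285 + 11.541 = 76.826 mg/L·h
F = (AUC_ev/D_ev)/(AUC_iv/D_iv) = (76.826/100)/(69.5/50) = 0.76826/1.39 = 0.5527

F = 0.55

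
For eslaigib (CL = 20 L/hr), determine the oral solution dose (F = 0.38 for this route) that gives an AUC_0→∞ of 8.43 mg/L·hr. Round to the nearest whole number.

Dose = 444 mg

Dose = CL × AUC_0→∞ / F
     = 20 × 8.43 / 0.38 = 443.684 mg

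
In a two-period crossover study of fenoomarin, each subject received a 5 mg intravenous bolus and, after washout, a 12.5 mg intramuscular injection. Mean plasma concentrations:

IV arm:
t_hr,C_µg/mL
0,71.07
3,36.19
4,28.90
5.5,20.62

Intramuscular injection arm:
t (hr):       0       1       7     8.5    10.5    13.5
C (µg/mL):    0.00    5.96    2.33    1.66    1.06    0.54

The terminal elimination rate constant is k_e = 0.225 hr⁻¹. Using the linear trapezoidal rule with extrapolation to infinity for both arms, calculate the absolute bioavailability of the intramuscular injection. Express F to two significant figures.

F = 0.048

Trapezoidal AUC_0→5.5 (IV):
  [0→3]: (71.07+36.19)/2 × 3 = 160.89
  [3→4]: (36.19+28.90)/2 × 1 = 32.545
  [4→5.5]: (28.90+20.62)/2 × 1.5 = 37.14
  Sum = 230.575 µg/mL·hr
IV tail: 20.62/0.225 = 91.644; AUC_iv,0→∞ = 230.575 + 91.644 = 322.219 µg/mL·hr
Trapezoidal AUC_0→13.5 (intramuscular injection):
  [0→1]: (0.00+5.96)/2 × 1 = 2.98
  [1→7]: (5.96+2.33)/2 × 6 = 24.87
  [7→8.5]: (2.33+1.66)/2 × 1.5 = 2.9925
  [8.5→10.5]: (1.66+1.06)/2 × 2 = 2.72
  [10.5→13.5]: (1.06+0.54)/2 × 3 = 2.4
  Sum = 35.9625 µg/mL·hr
intramuscular injection tail: 0.54/0.225 = 2.400; AUC_ev,0→∞ = 35.9625 + 2.400 = 38.3625 µg/mL·hr
F = (AUC_ev/D_ev)/(AUC_iv/D_iv) = (38.3625/12.5)/(322.219/5) = 3.069/64.4438 = 0.0476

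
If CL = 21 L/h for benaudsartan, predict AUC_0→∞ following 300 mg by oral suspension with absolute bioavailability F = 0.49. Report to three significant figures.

AUC = 7.00 mg/L·h

AUC_0→∞ = F × Dose / CL
        = 0.49 × 300 / 21 = 7 mg/L·h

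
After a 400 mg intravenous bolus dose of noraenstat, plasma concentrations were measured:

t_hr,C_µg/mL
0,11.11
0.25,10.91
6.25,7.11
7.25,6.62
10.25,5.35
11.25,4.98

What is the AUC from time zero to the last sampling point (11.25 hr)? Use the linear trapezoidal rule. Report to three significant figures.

Trapezoidal AUC_0→11.25:
  [0→0.25]: (11.11+10.91)/2 × 0.25 = 2.7525
  [0.25→6.25]: (10.91+7.11)/2 × 6 = 54.06
  [6.25→7.25]: (7.11+6.62)/2 × 1 = 6.865
  [7.25→10.25]: (6.62+5.35)/2 × 3 = 17.955
  [10.25→11.25]: (5.35+4.98)/2 × 1 = 5.165
  Sum = 86.7975 µg/mL·hr

AUC = 86.8 µg/mL·hr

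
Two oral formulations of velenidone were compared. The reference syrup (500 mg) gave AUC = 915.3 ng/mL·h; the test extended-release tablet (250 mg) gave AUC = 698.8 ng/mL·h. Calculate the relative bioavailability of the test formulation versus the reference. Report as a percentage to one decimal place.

F_rel = 152.7%

F_rel = (AUC_test/D_test) / (AUC_ref/D_ref)
      = (698.8/250) / (915.3/500)
      = 2.7952 / 1.8306 = 1.5269 = 152.69%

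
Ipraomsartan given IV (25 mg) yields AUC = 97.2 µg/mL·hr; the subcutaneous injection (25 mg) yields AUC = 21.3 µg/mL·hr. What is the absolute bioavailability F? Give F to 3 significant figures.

F = (AUC_ev / D_ev) / (AUC_iv / D_iv)
  = (21.3/25) / (97.2/25)
  = 0.852 / 3.888 = 0.2191

F = 0.219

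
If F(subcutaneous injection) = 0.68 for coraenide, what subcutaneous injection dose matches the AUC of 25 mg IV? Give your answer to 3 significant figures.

D_subcutaneous = 36.8 mg

For equal systemic exposure: F × D_ev = D_iv
D_ev = D_iv / F = 25 / 0.68 = 36.7647 mg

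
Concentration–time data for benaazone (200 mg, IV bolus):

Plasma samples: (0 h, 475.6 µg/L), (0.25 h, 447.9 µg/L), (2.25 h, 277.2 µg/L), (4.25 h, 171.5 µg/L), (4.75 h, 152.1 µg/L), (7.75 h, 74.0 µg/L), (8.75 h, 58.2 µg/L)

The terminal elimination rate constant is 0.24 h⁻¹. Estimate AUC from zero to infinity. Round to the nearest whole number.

AUC = 2018 µg/L·h

Trapezoidal AUC_0→8.75:
  [0→0.25]: (475.6+447.9)/2 × 0.25 = 115.4375
  [0.25→2.25]: (447.9+277.2)/2 × 2 = 725.1
  [2.25→4.25]: (277.2+171.5)/2 × 2 = 448.7
  [4.25→4.75]: (171.5+152.1)/2 × 0.5 = 80.9
  [4.75→7.75]: (152.1+74.0)/2 × 3 = 339.15
  [7.75→8.75]: (74.0+58.2)/2 × 1 = 66.1
  Sum = 1775.3875 µg/L·h
Extrapolated tail: C_last / k_e = 58.2 / 0.24 = 242.500
AUC_0→∞ = 1775.3875 + 242.500 = 2017.8875 µg/L·h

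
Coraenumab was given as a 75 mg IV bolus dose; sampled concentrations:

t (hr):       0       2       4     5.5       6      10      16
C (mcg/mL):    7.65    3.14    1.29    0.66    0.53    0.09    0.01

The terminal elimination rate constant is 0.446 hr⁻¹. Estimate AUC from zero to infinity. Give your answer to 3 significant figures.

Trapezoidal AUC_0→16:
  [0→2]: (7.65+3.14)/2 × 2 = 10.79
  [2→4]: (3.14+1.29)/2 × 2 = 4.43
  [4→5.5]: (1.29+0.66)/2 × 1.5 = 1.4625
  [5.5→6]: (0.66+0.53)/2 × 0.5 = 0.2975
  [6→10]: (0.53+0.09)/2 × 4 = 1.24
  [10→16]: (0.09+0.01)/2 × 6 = 0.3
  Sum = 18.52 mcg/mL·hr
Extrapolated tail: C_last / k_e = 0.01 / 0.446 = 0.022
AUC_0→∞ = 18.52 + 0.022 = 18.542 mcg/mL·hr

AUC = 18.5 mcg/mL·hr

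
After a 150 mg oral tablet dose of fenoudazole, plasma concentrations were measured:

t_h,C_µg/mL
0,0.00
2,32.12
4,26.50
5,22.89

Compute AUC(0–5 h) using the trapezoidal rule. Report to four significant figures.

AUC = 115.4 µg/mL·h

Trapezoidal AUC_0→5:
  [0→2]: (0.00+32.12)/2 × 2 = 32.12
  [2→4]: (32.12+26.50)/2 × 2 = 58.62
  [4→5]: (26.50+22.89)/2 × 1 = 24.695
  Sum = 115.435 µg/mL·h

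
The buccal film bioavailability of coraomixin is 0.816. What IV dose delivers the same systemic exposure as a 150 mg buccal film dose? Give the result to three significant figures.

Systemic exposure from an extravascular dose = F × D_ev, so the equivalent IV dose is F × D_ev.
D_iv = F × D_ev = 0.816 × 150 = 122.4 mg

D_iv = 122 mg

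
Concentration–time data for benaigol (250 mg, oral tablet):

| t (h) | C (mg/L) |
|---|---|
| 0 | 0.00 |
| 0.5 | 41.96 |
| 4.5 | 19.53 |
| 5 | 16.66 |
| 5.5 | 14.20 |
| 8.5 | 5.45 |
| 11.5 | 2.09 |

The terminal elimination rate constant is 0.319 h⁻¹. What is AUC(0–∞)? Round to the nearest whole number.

Trapezoidal AUC_0→11.5:
  [0→0.5]: (0.00+41.96)/2 × 0.5 = 10.49
  [0.5→4.5]: (41.96+19.53)/2 × 4 = 122.98
  [4.5→5]: (19.53+16.66)/2 × 0.5 = 9.0475
  [5→5.5]: (16.66+14.20)/2 × 0.5 = 7.715
  [5.5→8.5]: (14.20+5.45)/2 × 3 = 29.475
  [8.5→11.5]: (5.45+2.09)/2 × 3 = 11.31
  Sum = 191.0175 mg/L·h
Extrapolated tail: C_last / k_e = 2.09 / 0.319 = 6.552
AUC_0→∞ = 191.0175 + 6.552 = 197.5695 mg/L·h

AUC = 198 mg/L·h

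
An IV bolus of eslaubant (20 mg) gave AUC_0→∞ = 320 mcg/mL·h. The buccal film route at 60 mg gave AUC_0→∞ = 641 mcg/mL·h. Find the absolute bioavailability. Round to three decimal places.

F = 0.668

F = (AUC_ev / D_ev) / (AUC_iv / D_iv)
  = (641/60) / (320/20)
  = 10.6833 / 16 = 0.6677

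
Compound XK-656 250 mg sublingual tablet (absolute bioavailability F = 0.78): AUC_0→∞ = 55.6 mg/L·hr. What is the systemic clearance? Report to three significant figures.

CL = 3.51 L/hr

CL = F × Dose / AUC_0→∞
   = 0.78 × 250 / 55.6 = 3.50719 L/hr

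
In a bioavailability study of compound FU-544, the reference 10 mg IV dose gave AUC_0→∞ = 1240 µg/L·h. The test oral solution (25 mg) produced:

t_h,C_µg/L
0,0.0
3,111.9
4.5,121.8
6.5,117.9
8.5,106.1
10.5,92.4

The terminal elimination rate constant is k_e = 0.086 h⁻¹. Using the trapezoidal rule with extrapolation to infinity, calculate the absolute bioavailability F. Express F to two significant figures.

F = 0.67

Trapezoidal AUC_0→10.5 (oral solution):
  [0→3]: (0.0+111.9)/2 × 3 = 167.85
  [3→4.5]: (111.9+121.8)/2 × 1.5 = 175.275
  [4.5→6.5]: (121.8+117.9)/2 × 2 = 239.7
  [6.5→8.5]: (117.9+106.1)/2 × 2 = 224.0
  [8.5→10.5]: (106.1+92.4)/2 × 2 = 198.5
  Sum = 1005.325 µg/L·h
Tail: C_last/k_e = 92.4/0.086 = 1074.419
AUC_0→∞ (oral solution) = 1005.325 + 1074.419 = 2079.744 µg/L·h
F = (AUC_ev/D_ev)/(AUC_iv/D_iv) = (2079.744/25)/(1240/10) = 83.18976/124 = 0.6709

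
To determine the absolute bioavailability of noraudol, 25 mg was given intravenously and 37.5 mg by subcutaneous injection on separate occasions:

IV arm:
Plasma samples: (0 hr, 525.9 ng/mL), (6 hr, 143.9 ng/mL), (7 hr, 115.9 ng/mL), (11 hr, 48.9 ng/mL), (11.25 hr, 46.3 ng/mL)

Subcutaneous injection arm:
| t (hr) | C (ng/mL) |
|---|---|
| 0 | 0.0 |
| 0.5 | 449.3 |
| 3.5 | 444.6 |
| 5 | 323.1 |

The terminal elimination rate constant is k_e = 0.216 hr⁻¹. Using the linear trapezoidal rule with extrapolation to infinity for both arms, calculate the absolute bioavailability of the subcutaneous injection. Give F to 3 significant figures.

Trapezoidal AUC_0→11.25 (IV):
  [0→6]: (525.9+143.9)/2 × 6 = 2009.4
  [6→7]: (143.9+115.9)/2 × 1 = 129.9
  [7→11]: (115.9+48.9)/2 × 4 = 329.6
  [11→11.25]: (48.9+46.3)/2 × 0.25 = 11.9
  Sum = 2480.8 ng/mL·hr
IV tail: 46.3/0.216 = 214.352; AUC_iv,0→∞ = 2480.8 + 214.352 = 2695.152 ng/mL·hr
Trapezoidal AUC_0→5 (subcutaneous injection):
  [0→0.5]: (0.0+449.3)/2 × 0.5 = 112.325
  [0.5→3.5]: (449.3+444.6)/2 × 3 = 1340.85
  [3.5→5]: (444.6+323.1)/2 × 1.5 = 575.775
  Sum = 2028.95 ng/mL·hr
subcutaneous injection tail: 323.1/0.216 = 1495.833; AUC_ev,0→∞ = 2028.95 + 1495.833 = 3524.783 ng/mL·hr
F = (AUC_ev/D_ev)/(AUC_iv/D_iv) = (3524.783/37.5)/(2695.152/25) = 93.9942/107.80608 = 0.8719

F = 0.872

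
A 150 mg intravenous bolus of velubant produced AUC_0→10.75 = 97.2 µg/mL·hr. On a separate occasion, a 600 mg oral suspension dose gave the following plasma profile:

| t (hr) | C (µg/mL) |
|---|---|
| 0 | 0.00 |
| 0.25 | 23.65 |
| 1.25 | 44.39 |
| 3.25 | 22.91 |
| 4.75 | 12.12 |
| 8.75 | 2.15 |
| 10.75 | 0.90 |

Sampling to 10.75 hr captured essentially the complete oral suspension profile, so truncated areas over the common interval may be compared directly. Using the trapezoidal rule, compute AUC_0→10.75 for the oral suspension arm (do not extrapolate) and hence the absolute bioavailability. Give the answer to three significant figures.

Trapezoidal AUC_0→10.75 (oral suspension):
  [0→0.25]: (0.00+23.65)/2 × 0.25 = 2.95625
  [0.25→1.25]: (23.65+44.39)/2 × 1 = 34.02
  [1.25→3.25]: (44.39+22.91)/2 × 2 = 67.3
  [3.25→4.75]: (22.91+12.12)/2 × 1.5 = 26.2725
  [4.75→8.75]: (12.12+2.15)/2 × 4 = 28.54
  [8.75→10.75]: (2.15+0.90)/2 × 2 = 3.05
  Sum = 162.13875 µg/mL·hr
F = (AUC_ev/D_ev)/(AUC_iv/D_iv) = (162.13875/600)/(97.2/150) = 0.27023125/0.648 = 0.4170

F = 0.417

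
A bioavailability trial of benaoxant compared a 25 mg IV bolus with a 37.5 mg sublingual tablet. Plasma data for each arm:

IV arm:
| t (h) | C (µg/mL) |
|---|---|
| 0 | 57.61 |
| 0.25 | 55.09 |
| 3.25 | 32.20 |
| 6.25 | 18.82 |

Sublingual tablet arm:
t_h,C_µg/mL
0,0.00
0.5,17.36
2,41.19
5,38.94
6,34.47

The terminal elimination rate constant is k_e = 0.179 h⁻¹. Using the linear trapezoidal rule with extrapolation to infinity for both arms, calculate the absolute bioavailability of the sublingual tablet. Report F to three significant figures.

F = 0.812

Trapezoidal AUC_0→6.25 (IV):
  [0→0.25]: (57.61+55.09)/2 × 0.25 = 14.0875
  [0.25→3.25]: (55.09+32.20)/2 × 3 = 130.935
  [3.25→6.25]: (32.20+18.82)/2 × 3 = 76.53
  Sum = 221.5525 µg/mL·h
IV tail: 18.82/0.179 = 105.140; AUC_iv,0→∞ = 221.5525 + 105.140 = 326.6925 µg/mL·h
Trapezoidal AUC_0→6 (sublingual tablet):
  [0→0.5]: (0.00+17.36)/2 × 0.5 = 4.34
  [0.5→2]: (17.36+41.19)/2 × 1.5 = 43.9125
  [2→5]: (41.19+38.94)/2 × 3 = 120.195
  [5→6]: (38.94+34.47)/2 × 1 = 36.705
  Sum = 205.1525 µg/mL·h
sublingual tablet tail: 34.47/0.179 = 192.570; AUC_ev,0→∞ = 205.1525 + 192.570 = 397.7225 µg/mL·h
F = (AUC_ev/D_ev)/(AUC_iv/D_iv) = (397.7225/37.5)/(326.6925/25) = 10.6059/13.0677 = 0.8116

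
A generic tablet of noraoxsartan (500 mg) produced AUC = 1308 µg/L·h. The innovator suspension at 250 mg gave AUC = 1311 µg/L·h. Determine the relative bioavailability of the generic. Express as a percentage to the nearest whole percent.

F_rel = 50%

F_rel = (AUC_test/D_test) / (AUC_ref/D_ref)
      = (1308/500) / (1311/250)
      = 2.616 / 5.244 = 0.4989 = 49.89%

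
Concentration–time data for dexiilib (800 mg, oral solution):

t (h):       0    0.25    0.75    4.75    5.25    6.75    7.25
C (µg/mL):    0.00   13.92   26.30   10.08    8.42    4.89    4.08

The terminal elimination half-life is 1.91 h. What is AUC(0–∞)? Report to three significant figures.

Trapezoidal AUC_0→7.25:
  [0→0.25]: (0.00+13.92)/2 × 0.25 = 1.74
  [0.25→0.75]: (13.92+26.30)/2 × 0.5 = 10.055
  [0.75→4.75]: (26.30+10.08)/2 × 4 = 72.76
  [4.75→5.25]: (10.08+8.42)/2 × 0.5 = 4.625
  [5.25→6.75]: (8.42+4.89)/2 × 1.5 = 9.9825
  [6.75→7.25]: (4.89+4.08)/2 × 0.5 = 2.2425
  Sum = 101.405 µg/mL·h
k_e = ln2 / t½ = 0.693147 / 1.91 = 0.3629 h^-1
Extrapolated tail: C_last / k_e = 4.08 / 0.3629 = 11.243
AUC_0→∞ = 101.405 + 11.243 = 112.648 µg/mL·h

AUC = 113 µg/mL·h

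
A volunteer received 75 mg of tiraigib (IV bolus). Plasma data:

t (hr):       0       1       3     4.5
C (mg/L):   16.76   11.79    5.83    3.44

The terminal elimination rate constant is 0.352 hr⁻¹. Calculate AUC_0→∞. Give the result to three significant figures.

AUC = 48.6 mg/L·hr

Trapezoidal AUC_0→4.5:
  [0→1]: (16.76+11.79)/2 × 1 = 14.275
  [1→3]: (11.79+5.83)/2 × 2 = 17.62
  [3→4.5]: (5.83+3.44)/2 × 1.5 = 6.9525
  Sum = 38.8475 mg/L·hr
Extrapolated tail: C_last / k_e = 3.44 / 0.352 = 9.773
AUC_0→∞ = 38.8475 + 9.773 = 48.6205 mg/L·hr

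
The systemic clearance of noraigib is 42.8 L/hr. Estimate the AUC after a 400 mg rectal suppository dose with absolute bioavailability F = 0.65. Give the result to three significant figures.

AUC_0→∞ = F × Dose / CL
        = 0.65 × 400 / 42.8 = 6.07477 mg/L·hr

AUC = 6.07 mg/L·hr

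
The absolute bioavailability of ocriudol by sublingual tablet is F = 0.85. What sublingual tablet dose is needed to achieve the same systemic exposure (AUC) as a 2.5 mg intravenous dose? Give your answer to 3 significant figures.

D_sublingual = 2.94 mg

For equal systemic exposure: F × D_ev = D_iv
D_ev = D_iv / F = 2.5 / 0.85 = 2.94118 mg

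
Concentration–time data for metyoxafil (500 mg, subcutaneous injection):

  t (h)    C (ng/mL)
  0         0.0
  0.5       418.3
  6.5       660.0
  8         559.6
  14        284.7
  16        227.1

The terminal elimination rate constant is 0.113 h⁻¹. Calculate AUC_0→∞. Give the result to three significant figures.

AUC = 9310 ng/mL·h

Trapezoidal AUC_0→16:
  [0→0.5]: (0.0+418.3)/2 × 0.5 = 104.575
  [0.5→6.5]: (418.3+660.0)/2 × 6 = 3234.9
  [6.5→8]: (660.0+559.6)/2 × 1.5 = 914.7
  [8→14]: (559.6+284.7)/2 × 6 = 2532.9
  [14→16]: (284.7+227.1)/2 × 2 = 511.8
  Sum = 7298.875 ng/mL·h
Extrapolated tail: C_last / k_e = 227.1 / 0.113 = 2009.735
AUC_0→∞ = 7298.875 + 2009.735 = 9308.61 ng/mL·h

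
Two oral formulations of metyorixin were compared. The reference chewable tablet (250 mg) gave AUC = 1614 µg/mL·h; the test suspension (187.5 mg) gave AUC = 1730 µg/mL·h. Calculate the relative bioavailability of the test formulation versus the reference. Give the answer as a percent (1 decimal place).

F_rel = 142.9%

F_rel = (AUC_test/D_test) / (AUC_ref/D_ref)
      = (1730/187.5) / (1614/250)
      = 9.22667 / 6.456 = 1.4292 = 142.92%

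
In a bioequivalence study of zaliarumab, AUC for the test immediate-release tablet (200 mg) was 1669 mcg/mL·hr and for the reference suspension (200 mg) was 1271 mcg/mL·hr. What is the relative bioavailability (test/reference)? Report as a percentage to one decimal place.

F_rel = 131.3%

F_rel = (AUC_test/D_test) / (AUC_ref/D_ref)
      = (1669/200) / (1271/200)
      = 8.345 / 6.355 = 1.3131 = 131.31%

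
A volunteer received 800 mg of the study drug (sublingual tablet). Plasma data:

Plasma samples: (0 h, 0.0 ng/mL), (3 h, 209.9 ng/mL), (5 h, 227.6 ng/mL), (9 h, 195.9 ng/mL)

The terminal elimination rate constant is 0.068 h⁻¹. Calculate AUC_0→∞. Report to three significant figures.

AUC = 4480 ng/mL·h

Trapezoidal AUC_0→9:
  [0→3]: (0.0+209.9)/2 × 3 = 314.85
  [3→5]: (209.9+227.6)/2 × 2 = 437.5
  [5→9]: (227.6+195.9)/2 × 4 = 847.0
  Sum = 1599.35 ng/mL·h
Extrapolated tail: C_last / k_e = 195.9 / 0.068 = 2880.882
AUC_0→∞ = 1599.35 + 2880.882 = 4480.232 ng/mL·h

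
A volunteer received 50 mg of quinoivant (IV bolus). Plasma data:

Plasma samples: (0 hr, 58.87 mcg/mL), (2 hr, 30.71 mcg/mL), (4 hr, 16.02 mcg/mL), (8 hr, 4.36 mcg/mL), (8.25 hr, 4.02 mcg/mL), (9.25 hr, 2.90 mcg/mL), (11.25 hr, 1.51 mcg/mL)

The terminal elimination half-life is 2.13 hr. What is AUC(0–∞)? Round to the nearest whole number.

AUC = 191 mcg/mL·hr

Trapezoidal AUC_0→11.25:
  [0→2]: (58.87+30.71)/2 × 2 = 89.58
  [2→4]: (30.71+16.02)/2 × 2 = 46.73
  [4→8]: (16.02+4.36)/2 × 4 = 40.76
  [8→8.25]: (4.36+4.02)/2 × 0.25 = 1.0475
  [8.25→9.25]: (4.02+2.90)/2 × 1 = 3.46
  [9.25→11.25]: (2.90+1.51)/2 × 2 = 4.41
  Sum = 185.9875 mcg/mL·hr
k_e = ln2 / t½ = 0.693147 / 2.13 = 0.3254 hr^-1
Extrapolated tail: C_last / k_e = 1.51 / 0.3254 = 4.640
AUC_0→∞ = 185.9875 + 4.640 = 190.6275 mcg/mL·hr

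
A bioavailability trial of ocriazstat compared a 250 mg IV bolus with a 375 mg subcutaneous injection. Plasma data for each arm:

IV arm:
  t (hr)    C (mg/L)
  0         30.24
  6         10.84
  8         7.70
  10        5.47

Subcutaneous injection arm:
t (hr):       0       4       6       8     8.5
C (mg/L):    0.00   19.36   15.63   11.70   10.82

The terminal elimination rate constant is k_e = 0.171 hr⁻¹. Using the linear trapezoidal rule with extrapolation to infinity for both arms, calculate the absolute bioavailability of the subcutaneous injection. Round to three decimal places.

Trapezoidal AUC_0→10 (IV):
  [0→6]: (30.24+10.84)/2 × 6 = 123.24
  [6→8]: (10.84+7.70)/2 × 2 = 18.54
  [8→10]: (7.70+5.47)/2 × 2 = 13.17
  Sum = 154.95 mg/L·hr
IV tail: 5.47/0.171 = 31.988; AUC_iv,0→∞ = 154.95 + 31.988 = 186.938 mg/L·hr
Trapezoidal AUC_0→8.5 (subcutaneous injection):
  [0→4]: (0.00+19.36)/2 × 4 = 38.72
  [4→6]: (19.36+15.63)/2 × 2 = 34.99
  [6→8]: (15.63+11.70)/2 × 2 = 27.33
  [8→8.5]: (11.70+10.82)/2 × 0.5 = 5.63
  Sum = 106.67 mg/L·hr
subcutaneous injection tail: 10.82/0.171 = 63.275; AUC_ev,0→∞ = 106.67 + 63.275 = 169.945 mg/L·hr
F = (AUC_ev/D_ev)/(AUC_iv/D_iv) = (169.945/375)/(186.938/250) = 0.453187/0.747752 = 0.6061

F = 0.606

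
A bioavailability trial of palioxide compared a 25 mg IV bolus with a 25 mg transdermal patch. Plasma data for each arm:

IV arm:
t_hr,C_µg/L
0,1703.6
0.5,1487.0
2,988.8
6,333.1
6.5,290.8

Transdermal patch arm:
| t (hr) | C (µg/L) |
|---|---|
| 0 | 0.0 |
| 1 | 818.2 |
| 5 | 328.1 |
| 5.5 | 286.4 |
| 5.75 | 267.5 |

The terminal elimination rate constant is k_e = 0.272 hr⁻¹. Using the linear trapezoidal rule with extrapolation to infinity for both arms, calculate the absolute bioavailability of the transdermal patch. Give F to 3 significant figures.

F = 0.599

Trapezoidal AUC_0→6.5 (IV):
  [0→0.5]: (1703.6+1487.0)/2 × 0.5 = 797.65
  [0.5→2]: (1487.0+988.8)/2 × 1.5 = 1856.85
  [2→6]: (988.8+333.1)/2 × 4 = 2643.8
  [6→6.5]: (333.1+290.8)/2 × 0.5 = 155.975
  Sum = 5454.275 µg/L·hr
IV tail: 290.8/0.272 = 1069.118; AUC_iv,0→∞ = 5454.275 + 1069.118 = 6523.393 µg/L·hr
Trapezoidal AUC_0→5.75 (transdermal patch):
  [0→1]: (0.0+818.2)/2 × 1 = 409.1
  [1→5]: (818.2+328.1)/2 × 4 = 2292.6
  [5→5.5]: (328.1+286.4)/2 × 0.5 = 153.625
  [5.5→5.75]: (286.4+267.5)/2 × 0.25 = 69.2375
  Sum = 2924.5625 µg/L·hr
transdermal patch tail: 267.5/0.272 = 983.456; AUC_ev,0→∞ = 2924.5625 + 983.456 = 3908.0185 µg/L·hr
F = (AUC_ev/D_ev)/(AUC_iv/D_iv) = (3908.0185/25)/(6523.393/25) = 156.32074/260.93572 = 0.5991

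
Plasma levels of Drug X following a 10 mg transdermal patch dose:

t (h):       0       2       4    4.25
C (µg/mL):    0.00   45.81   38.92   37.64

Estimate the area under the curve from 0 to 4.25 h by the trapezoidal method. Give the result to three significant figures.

AUC = 140 µg/mL·h

Trapezoidal AUC_0→4.25:
  [0→2]: (0.00+45.81)/2 × 2 = 45.81
  [2→4]: (45.81+38.92)/2 × 2 = 84.73
  [4→4.25]: (38.92+37.64)/2 × 0.25 = 9.57
  Sum = 140.11 µg/mL·h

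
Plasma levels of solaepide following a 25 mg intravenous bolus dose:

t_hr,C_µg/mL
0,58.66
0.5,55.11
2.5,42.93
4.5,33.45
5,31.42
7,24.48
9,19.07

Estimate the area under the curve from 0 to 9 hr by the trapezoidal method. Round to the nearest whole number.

AUC = 319 µg/mL·hr

Trapezoidal AUC_0→9:
  [0→0.5]: (58.66+55.11)/2 × 0.5 = 28.4425
  [0.5→2.5]: (55.11+42.93)/2 × 2 = 98.04
  [2.5→4.5]: (42.93+33.45)/2 × 2 = 76.38
  [4.5→5]: (33.45+31.42)/2 × 0.5 = 16.2175
  [5→7]: (31.42+24.48)/2 × 2 = 55.9
  [7→9]: (24.48+19.07)/2 × 2 = 43.55
  Sum = 318.53 µg/mL·hr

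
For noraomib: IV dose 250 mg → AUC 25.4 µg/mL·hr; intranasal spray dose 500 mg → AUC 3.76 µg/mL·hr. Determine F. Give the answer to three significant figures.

F = 0.0740

F = (AUC_ev / D_ev) / (AUC_iv / D_iv)
  = (3.76/500) / (25.4/250)
  = 0.00752 / 0.1016 = 0.0740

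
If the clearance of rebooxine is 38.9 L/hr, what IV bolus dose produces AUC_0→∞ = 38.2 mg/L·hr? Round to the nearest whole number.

Dose = 1486 mg

Dose_iv = CL × AUC_0→∞
     = 38.9 × 38.2 = 1485.98 mg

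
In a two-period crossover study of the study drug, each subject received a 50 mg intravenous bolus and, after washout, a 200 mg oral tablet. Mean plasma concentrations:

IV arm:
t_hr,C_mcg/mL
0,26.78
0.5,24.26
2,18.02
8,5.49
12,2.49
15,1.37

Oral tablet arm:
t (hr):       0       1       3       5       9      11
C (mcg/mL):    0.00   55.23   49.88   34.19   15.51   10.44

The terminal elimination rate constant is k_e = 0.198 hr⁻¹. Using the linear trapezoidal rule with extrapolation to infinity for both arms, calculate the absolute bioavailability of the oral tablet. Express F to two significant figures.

Trapezoidal AUC_0→15 (IV):
  [0→0.5]: (26.78+24.26)/2 × 0.5 = 12.76
  [0.5→2]: (24.26+18.02)/2 × 1.5 = 31.71
  [2→8]: (18.02+5.49)/2 × 6 = 70.53
  [8→12]: (5.49+2.49)/2 × 4 = 15.96
  [12→15]: (2.49+1.37)/2 × 3 = 5.79
  Sum = 136.75 mcg/mL·hr
IV tail: 1.37/0.198 = 6.919; AUC_iv,0→∞ = 136.75 + 6.919 = 143.669 mcg/mL·hr
Trapezoidal AUC_0→11 (oral tablet):
  [0→1]: (0.00+55.23)/2 × 1 = 27.615
  [1→3]: (55.23+49.88)/2 × 2 = 105.11
  [3→5]: (49.88+34.19)/2 × 2 = 84.07
  [5→9]: (34.19+15.51)/2 × 4 = 99.4
  [9→11]: (15.51+10.44)/2 × 2 = 25.95
  Sum = 342.145 mcg/mL·hr
oral tablet tail: 10.44/0.198 = 52.727; AUC_ev,0→∞ = 342.145 + 52.727 = 394.872 mcg/mL·hr
F = (AUC_ev/D_ev)/(AUC_iv/D_iv) = (394.872/200)/(143.669/50) = 1.97436/2.87338 = 0.6871

F = 0.69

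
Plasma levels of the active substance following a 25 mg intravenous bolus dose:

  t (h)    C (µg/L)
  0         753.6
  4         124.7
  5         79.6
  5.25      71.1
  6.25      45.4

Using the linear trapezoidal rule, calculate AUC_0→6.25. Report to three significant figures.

Trapezoidal AUC_0→6.25:
  [0→4]: (753.6+124.7)/2 × 4 = 1756.6
  [4→5]: (124.7+79.6)/2 × 1 = 102.15
  [5→5.25]: (79.6+71.1)/2 × 0.25 = 18.8375
  [5.25→6.25]: (71.1+45.4)/2 × 1 = 58.25
  Sum = 1935.8375 µg/L·h

AUC = 1940 µg/L·h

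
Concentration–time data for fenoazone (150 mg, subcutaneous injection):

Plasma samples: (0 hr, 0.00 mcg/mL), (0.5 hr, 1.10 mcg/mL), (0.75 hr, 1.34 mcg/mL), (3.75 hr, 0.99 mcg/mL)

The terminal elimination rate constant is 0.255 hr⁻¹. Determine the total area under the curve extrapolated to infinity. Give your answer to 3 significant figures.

Trapezoidal AUC_0→3.75:
  [0→0.5]: (0.00+1.10)/2 × 0.5 = 0.275
  [0.5→0.75]: (1.10+1.34)/2 × 0.25 = 0.305
  [0.75→3.75]: (1.34+0.99)/2 × 3 = 3.495
  Sum = 4.075 mcg/mL·hr
Extrapolated tail: C_last / k_e = 0.99 / 0.255 = 3.882
AUC_0→∞ = 4.075 + 3.882 = 7.957 mcg/mL·hr

AUC = 7.96 mcg/mL·hr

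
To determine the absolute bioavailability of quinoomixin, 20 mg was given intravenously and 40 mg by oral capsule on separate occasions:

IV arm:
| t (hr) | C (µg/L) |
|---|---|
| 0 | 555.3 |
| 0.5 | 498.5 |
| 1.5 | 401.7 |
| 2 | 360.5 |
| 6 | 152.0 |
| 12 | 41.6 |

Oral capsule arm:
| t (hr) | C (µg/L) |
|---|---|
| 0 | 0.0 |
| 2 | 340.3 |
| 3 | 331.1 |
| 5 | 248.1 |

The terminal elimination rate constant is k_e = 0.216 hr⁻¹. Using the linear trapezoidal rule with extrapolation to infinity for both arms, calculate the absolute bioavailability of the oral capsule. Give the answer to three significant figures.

Trapezoidal AUC_0→12 (IV):
  [0→0.5]: (555.3+498.5)/2 × 0.5 = 263.45
  [0.5→1.5]: (498.5+401.7)/2 × 1 = 450.1
  [1.5→2]: (401.7+360.5)/2 × 0.5 = 190.55
  [2→6]: (360.5+152.0)/2 × 4 = 1025.0
  [6→12]: (152.0+41.6)/2 × 6 = 580.8
  Sum = 2509.9 µg/L·hr
IV tail: 41.6/0.216 = 192.593; AUC_iv,0→∞ = 2509.9 + 192.593 = 2702.493 µg/L·hr
Trapezoidal AUC_0→5 (oral capsule):
  [0→2]: (0.0+340.3)/2 × 2 = 340.3
  [2→3]: (340.3+331.1)/2 × 1 = 335.7
  [3→5]: (331.1+248.1)/2 × 2 = 579.2
  Sum = 1255.2 µg/L·hr
oral capsule tail: 248.1/0.216 = 1148.611; AUC_ev,0→∞ = 1255.2 + 1148.611 = 2403.811 µg/L·hr
F = (AUC_ev/D_ev)/(AUC_iv/D_iv) = (2403.811/40)/(2702.493/20) = 60.095275/135.12465 = 0.4447

F = 0.445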